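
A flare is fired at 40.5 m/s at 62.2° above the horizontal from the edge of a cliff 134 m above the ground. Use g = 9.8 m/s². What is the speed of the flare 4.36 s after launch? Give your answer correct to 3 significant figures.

v_x = 40.5 cos 62.2° = 18.89 m/s (constant).
v_y(t) = 40.5 sin 62.2° − g t = 35.83 − 9.8 × 4.36 = -6.898 m/s.
Speed = √(v_x² + v_y²) = √(356.8 + 47.58) = 20.1 m/s.

20.1 m/s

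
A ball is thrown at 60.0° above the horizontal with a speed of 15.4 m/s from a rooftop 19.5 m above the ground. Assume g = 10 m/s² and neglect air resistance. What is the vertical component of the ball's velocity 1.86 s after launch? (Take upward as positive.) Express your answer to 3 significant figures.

Initial vertical component: v_y0 = 15.4 sin 60.0° = 13.34 m/s.
v_y(t) = v_y0 − g t = 13.34 − 10 × 1.86 = -5.26 m/s.

-5.26 m/s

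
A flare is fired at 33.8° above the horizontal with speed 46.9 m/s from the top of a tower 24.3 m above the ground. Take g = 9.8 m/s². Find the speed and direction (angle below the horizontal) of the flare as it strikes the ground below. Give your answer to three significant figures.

v_x = 46.9 cos 33.8° = 38.97 m/s (constant).
|v_y| at impact = √((26.09)² + 2×9.8×24.3) = 34.01 m/s.
Speed = √(38.97² + 34.01²) = 51.7 m/s; angle = arctan(34.01/38.97) = 41.1° below horizontal.

51.7 m/s at 41.1° below the horizontal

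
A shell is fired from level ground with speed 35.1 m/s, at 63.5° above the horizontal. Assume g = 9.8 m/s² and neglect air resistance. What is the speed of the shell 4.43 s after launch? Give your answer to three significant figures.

v_x = 35.1 cos 63.5° = 15.66 m/s (constant).
v_y(t) = 35.1 sin 63.5° − g t = 31.41 − 9.8 × 4.43 = -12.00 m/s.
Speed = √(v_x² + v_y²) = √(245.2 + 144.0) = 19.7 m/s.

19.7 m/s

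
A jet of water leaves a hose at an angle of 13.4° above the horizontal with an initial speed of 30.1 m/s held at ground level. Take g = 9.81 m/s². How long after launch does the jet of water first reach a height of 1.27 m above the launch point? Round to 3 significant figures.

0.214 s

v_y0 = 30.1 sin 13.4° = 6.976 m/s.
Set y = v_y0 t − ½ g t² = 1.27: 4.905 t² − 6.976 t + 1.27 = 0.
t = [6.976 ± √(48.66 − 24.92)] / 9.81 = (6.976 ± 4.872) / 9.81, giving t = 0.214 s or t = 1.21 s.
The jet of water is on the way up at the first time, so t = 0.214 s.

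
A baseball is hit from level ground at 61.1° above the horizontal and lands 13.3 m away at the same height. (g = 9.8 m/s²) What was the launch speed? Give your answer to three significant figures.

12.4 m/s

On level ground, R = v₀² sin(2θ) / g, so v₀ = √(R g / sin 2θ).
sin(2 × 61.1°) = 0.8462.
v₀ = √(13.3 × 9.8 / 0.8462) = √154.0 = 12.4 m/s.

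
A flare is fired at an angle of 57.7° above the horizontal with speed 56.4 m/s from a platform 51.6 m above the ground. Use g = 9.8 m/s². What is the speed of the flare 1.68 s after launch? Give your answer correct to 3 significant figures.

43.4 m/s

v_x = 56.4 cos 57.7° = 30.14 m/s (constant).
v_y(t) = 56.4 sin 57.7° − g t = 47.67 − 9.8 × 1.68 = 31.21 m/s.
Speed = √(v_x² + v_y²) = √(908.4 + 974.1) = 43.4 m/s.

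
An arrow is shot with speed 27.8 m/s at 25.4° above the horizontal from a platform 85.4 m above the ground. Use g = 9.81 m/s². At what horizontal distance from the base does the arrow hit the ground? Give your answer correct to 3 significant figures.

140 m

Components: v_x = 27.8 cos 25.4° = 25.11 m/s, v_y = 27.8 sin 25.4° = 11.92 m/s.
Vertical: 0 = 85.4 + 11.92 t − ½(9.81) t² ⇒ 4.905 t² − 11.92 t − 85.4 = 0.
t = [11.92 + √(142.1 + 1676)] / 9.810 = 5.562 s.
Horizontal: R = v_x · t = 25.11 × 5.562 = 140 m.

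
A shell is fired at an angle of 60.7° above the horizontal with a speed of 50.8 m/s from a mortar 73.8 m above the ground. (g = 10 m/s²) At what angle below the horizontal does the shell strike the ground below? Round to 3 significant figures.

67.0°

v_x = 50.8 cos 60.7° = 24.86 m/s.
At impact |v_y| = √(v_y0² + 2 g h) = √(44.30² + 2×10×73.8) = 58.64 m/s.
Angle below horizontal = arctan(|v_y| / v_x) = arctan(58.64 / 24.86) = 67.0°.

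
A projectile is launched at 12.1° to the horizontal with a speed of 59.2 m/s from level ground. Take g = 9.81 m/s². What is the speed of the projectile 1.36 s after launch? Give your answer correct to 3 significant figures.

57.9 m/s

v_x = 59.2 cos 12.1° = 57.88 m/s (constant).
v_y(t) = 59.2 sin 12.1° − g t = 12.41 − 9.81 × 1.36 = -0.9316 m/s.
Speed = √(v_x² + v_y²) = √(3350 + 0.8679) = 57.9 m/s.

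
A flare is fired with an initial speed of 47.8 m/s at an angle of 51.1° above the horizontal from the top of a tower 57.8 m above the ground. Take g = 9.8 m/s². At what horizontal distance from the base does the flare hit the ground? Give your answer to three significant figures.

268 m

Components: v_x = 47.8 cos 51.1° = 30.02 m/s, v_y = 47.8 sin 51.1° = 37.20 m/s.
Vertical: 0 = 57.8 + 37.20 t − ½(9.8) t² ⇒ 4.900 t² − 37.20 t − 57.8 = 0.
t = [37.20 + √(1384 + 1133)] / 9.800 = 8.915 s.
Horizontal: R = v_x · t = 30.02 × 8.915 = 268 m.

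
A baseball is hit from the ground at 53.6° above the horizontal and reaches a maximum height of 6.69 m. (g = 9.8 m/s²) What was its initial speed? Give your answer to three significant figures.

14.2 m/s

At maximum height v_y = 0, so (v₀ sin θ)² = 2 g H.
v₀ sin 53.6° = √(2 × 9.8 × 6.69) = 11.45 m/s.
v₀ = 11.45 / sin 53.6° = 11.45 / 0.8049 = 14.2 m/s.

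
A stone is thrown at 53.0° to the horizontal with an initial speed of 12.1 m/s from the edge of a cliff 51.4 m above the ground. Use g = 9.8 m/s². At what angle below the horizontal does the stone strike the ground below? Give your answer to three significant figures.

77.6°

v_x = 12.1 cos 53.0° = 7.282 m/s.
At impact |v_y| = √(v_y0² + 2 g h) = √(9.663² + 2×9.8×51.4) = 33.18 m/s.
Angle below horizontal = arctan(|v_y| / v_x) = arctan(33.18 / 7.282) = 77.6°.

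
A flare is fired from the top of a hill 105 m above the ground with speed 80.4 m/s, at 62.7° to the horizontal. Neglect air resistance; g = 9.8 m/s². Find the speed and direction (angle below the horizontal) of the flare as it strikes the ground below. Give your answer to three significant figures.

v_x = 80.4 cos 62.7° = 36.88 m/s (constant).
|v_y| at impact = √((71.44)² + 2×9.8×105) = 84.63 m/s.
Speed = √(36.88² + 84.63²) = 92.3 m/s; angle = arctan(84.63/36.88) = 66.5° below horizontal.

92.3 m/s at 66.5° below the horizontal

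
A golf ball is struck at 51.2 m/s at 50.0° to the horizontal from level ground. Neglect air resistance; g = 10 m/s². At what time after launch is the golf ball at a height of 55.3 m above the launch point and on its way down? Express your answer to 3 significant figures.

v_y0 = 51.2 sin 50.0° = 39.22 m/s.
Set y = v_y0 t − ½ g t² = 55.3: 5.000 t² − 39.22 t + 55.3 = 0.
t = [39.22 ± √(1538 − 1106)] / 10 = (39.22 ± 20.78) / 10, giving t = 1.84 s or t = 6.00 s.
On the way down corresponds to the larger root: t = 6.00 s.

6.00 s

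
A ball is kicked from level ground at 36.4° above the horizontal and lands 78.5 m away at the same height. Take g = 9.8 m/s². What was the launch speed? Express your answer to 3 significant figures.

On level ground, R = v₀² sin(2θ) / g, so v₀ = √(R g / sin 2θ).
sin(2 × 36.4°) = 0.9553.
v₀ = √(78.5 × 9.8 / 0.9553) = √805.3 = 28.4 m/s.

28.4 m/s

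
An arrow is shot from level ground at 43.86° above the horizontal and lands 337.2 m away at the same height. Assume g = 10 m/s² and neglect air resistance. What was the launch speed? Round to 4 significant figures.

On level ground, R = v₀² sin(2θ) / g, so v₀ = √(R g / sin 2θ).
sin(2 × 43.86°) = 0.9992.
v₀ = √(337.2 × 10 / 0.9992) = √3374.7 = 58.09 m/s.

58.09 m/s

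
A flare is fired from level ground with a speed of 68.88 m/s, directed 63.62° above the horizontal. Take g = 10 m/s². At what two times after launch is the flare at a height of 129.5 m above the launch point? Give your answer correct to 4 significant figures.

2.681 s and 9.660 s

v_y0 = 68.88 sin 63.62° = 61.707 m/s.
Set y = v_y0 t − ½ g t² = 129.5: 5.000 t² − 61.707 t + 129.5 = 0.
t = [61.707 ± √(3807.8 − 2590.0)] / 10 = (61.707 ± 34.897) / 10, giving t = 2.681 s or t = 9.660 s.
So the flare is at 129.5 m at t = 2.681 s (rising) and t = 9.660 s (falling).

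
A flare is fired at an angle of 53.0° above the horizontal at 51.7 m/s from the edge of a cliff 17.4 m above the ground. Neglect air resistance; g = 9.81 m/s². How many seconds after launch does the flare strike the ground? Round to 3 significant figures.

8.82 s

Vertical component: v_y = 51.7 sin 53.0° = 41.29 m/s.
Taking up as positive with launch at y = 17.4 m, landing at y = 0: 0 = 17.4 + 41.29 t − ½(9.81) t².
Solving 4.905 t² − 41.29 t − 17.4 = 0 gives t = [41.29 + √(41.29² + 4·4.905·17.4)] / 9.810 = 8.82 s.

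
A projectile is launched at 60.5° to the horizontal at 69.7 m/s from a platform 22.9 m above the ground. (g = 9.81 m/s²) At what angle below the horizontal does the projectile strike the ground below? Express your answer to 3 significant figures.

v_x = 69.7 cos 60.5° = 34.32 m/s.
At impact |v_y| = √(v_y0² + 2 g h) = √(60.66² + 2×9.81×22.9) = 64.26 m/s.
Angle below horizontal = arctan(|v_y| / v_x) = arctan(64.26 / 34.32) = 61.9°.

61.9°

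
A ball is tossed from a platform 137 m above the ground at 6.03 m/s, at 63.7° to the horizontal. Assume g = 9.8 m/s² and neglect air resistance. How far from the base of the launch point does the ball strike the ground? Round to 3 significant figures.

Components: v_x = 6.03 cos 63.7° = 2.672 m/s, v_y = 6.03 sin 63.7° = 5.406 m/s.
Vertical: 0 = 137 + 5.406 t − ½(9.8) t² ⇒ 4.900 t² − 5.406 t − 137 = 0.
t = [5.406 + √(29.22 + 2685)] / 9.800 = 5.868 s.
Horizontal: R = v_x · t = 2.672 × 5.868 = 15.7 m.

15.7 m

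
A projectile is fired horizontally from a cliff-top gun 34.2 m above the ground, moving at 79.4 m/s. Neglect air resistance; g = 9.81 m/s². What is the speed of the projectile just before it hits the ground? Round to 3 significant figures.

Fall time: t = √(2 × 34.2 / 9.81) = 2.641 s.
At impact: v_x = 79.4 m/s (unchanged), v_y = g t = 9.81 × 2.641 = 25.91 m/s.
Speed = √(v_x² + v_y²) = √(6304 + 671.3) = 83.5 m/s.

83.5 m/s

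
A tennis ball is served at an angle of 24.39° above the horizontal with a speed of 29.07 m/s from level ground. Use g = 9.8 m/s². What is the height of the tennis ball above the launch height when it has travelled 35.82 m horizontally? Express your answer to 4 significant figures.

7.272 m

v_x = 29.07 cos 24.39° = 26.476 m/s, v_y0 = 29.07 sin 24.39° = 12.004 m/s.
Time to reach x = 35.82 m: t = x / v_x = 35.82 / 26.476 = 1.3529 s.
y = v_y0 t − ½ g t² = 12.004×1.3529 − 4.900×1.3529² = 7.272 m.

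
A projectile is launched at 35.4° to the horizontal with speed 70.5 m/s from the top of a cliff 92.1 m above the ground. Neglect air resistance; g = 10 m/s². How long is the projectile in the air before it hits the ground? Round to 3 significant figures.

10.0 s

Vertical component: v_y = 70.5 sin 35.4° = 40.84 m/s.
Taking up as positive with launch at y = 92.1 m, landing at y = 0: 0 = 92.1 + 40.84 t − ½(10) t².
Solving 5.000 t² − 40.84 t − 92.1 = 0 gives t = [40.84 + √(40.84² + 4·5.000·92.1)] / 10.00 = 10.0 s.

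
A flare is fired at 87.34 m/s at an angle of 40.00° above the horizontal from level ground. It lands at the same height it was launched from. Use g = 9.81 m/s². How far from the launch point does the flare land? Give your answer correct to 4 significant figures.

765.8 m

Components: v_x = 87.34 cos 40.00° = 66.906 m/s, v_y = 87.34 sin 40.00° = 56.141 m/s.
Time of flight (same landing height): t = 2 v_y / g = 2 × 56.141 / 9.81 = 11.446 s.
Range: R = v_x · t = 66.906 × 11.446 = 765.8 m.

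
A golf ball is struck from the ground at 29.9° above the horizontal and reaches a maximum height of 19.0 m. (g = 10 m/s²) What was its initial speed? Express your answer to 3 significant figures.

At maximum height v_y = 0, so (v₀ sin θ)² = 2 g H.
v₀ sin 29.9° = √(2 × 10 × 19.0) = 19.49 m/s.
v₀ = 19.49 / sin 29.9° = 19.49 / 0.4985 = 39.1 m/s.

39.1 m/s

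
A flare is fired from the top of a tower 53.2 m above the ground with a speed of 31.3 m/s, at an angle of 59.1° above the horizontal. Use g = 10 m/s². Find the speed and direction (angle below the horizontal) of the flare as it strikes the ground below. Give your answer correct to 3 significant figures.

v_x = 31.3 cos 59.1° = 16.07 m/s (constant).
|v_y| at impact = √((26.86)² + 2×10×53.2) = 42.25 m/s.
Speed = √(16.07² + 42.25²) = 45.2 m/s; angle = arctan(42.25/16.07) = 69.2° below horizontal.

45.2 m/s at 69.2° below the horizontal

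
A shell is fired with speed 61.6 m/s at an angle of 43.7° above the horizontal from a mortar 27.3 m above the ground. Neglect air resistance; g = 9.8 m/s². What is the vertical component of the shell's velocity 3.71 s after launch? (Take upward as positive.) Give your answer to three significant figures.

Initial vertical component: v_y0 = 61.6 sin 43.7° = 42.56 m/s.
v_y(t) = v_y0 − g t = 42.56 − 9.8 × 3.71 = 6.20 m/s.

6.20 m/s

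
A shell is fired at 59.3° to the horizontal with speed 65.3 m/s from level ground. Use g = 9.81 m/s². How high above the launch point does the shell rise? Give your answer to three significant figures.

161 m

Vertical component of launch velocity: v_y = 65.3 sin 59.3° = 56.15 m/s.
At the highest point the vertical velocity is zero, so v_y² = 2 g h_max.
h_max = (56.15)² / (2 × 9.81) = 3153 / 19.62 = 161 m.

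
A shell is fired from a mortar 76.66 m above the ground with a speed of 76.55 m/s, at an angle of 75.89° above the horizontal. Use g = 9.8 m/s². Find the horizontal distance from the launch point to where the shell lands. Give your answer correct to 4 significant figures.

Components: v_x = 76.55 cos 75.89° = 18.662 m/s, v_y = 76.55 sin 75.89° = 74.240 m/s.
Vertical: 0 = 76.66 + 74.240 t − ½(9.8) t² ⇒ 4.900 t² − 74.240 t − 76.66 = 0.
t = [74.240 + √(5511.6 + 1502.5)] / 9.800 = 16.121 s.
Horizontal: R = v_x · t = 18.662 × 16.121 = 300.9 m.

300.9 m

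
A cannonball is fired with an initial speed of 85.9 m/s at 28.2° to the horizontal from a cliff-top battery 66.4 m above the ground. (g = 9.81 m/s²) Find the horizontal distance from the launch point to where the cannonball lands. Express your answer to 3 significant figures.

732 m

Components: v_x = 85.9 cos 28.2° = 75.70 m/s, v_y = 85.9 sin 28.2° = 40.59 m/s.
Vertical: 0 = 66.4 + 40.59 t − ½(9.81) t² ⇒ 4.905 t² − 40.59 t − 66.4 = 0.
t = [40.59 + √(1648 + 1303)] / 9.810 = 9.675 s.
Horizontal: R = v_x · t = 75.70 × 9.675 = 732 m.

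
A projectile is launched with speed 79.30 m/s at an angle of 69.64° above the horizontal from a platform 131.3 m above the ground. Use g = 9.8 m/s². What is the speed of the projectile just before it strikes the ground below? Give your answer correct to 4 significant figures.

v_x = 79.30 cos 69.64° = 27.590 m/s is unchanged throughout.
For the vertical component, v_y² = v_y0² + 2 g h = (74.346)² + 2×9.8×131.3 = 8100.8, so |v_y| = 90.004 m/s.
Impact speed = √(v_x² + v_y²) = √(761.21 + 8100.8) = 94.14 m/s.

94.14 m/s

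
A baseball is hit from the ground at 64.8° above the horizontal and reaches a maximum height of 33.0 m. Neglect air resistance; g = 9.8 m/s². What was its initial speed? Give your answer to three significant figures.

At maximum height v_y = 0, so (v₀ sin θ)² = 2 g H.
v₀ sin 64.8° = √(2 × 9.8 × 33.0) = 25.43 m/s.
v₀ = 25.43 / sin 64.8° = 25.43 / 0.9048 = 28.1 m/s.

28.1 m/s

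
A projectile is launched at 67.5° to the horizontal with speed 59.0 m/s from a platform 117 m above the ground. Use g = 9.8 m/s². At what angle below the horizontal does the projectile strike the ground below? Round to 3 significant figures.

v_x = 59.0 cos 67.5° = 22.58 m/s.
At impact |v_y| = √(v_y0² + 2 g h) = √(54.51² + 2×9.8×117) = 72.56 m/s.
Angle below horizontal = arctan(|v_y| / v_x) = arctan(72.56 / 22.58) = 72.7°.

72.7°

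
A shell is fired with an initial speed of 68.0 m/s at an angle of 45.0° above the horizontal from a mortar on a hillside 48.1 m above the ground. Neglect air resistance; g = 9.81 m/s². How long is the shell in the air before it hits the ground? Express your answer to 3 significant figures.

10.7 s

Vertical component: v_y = 68.0 sin 45.0° = 48.08 m/s.
Taking up as positive with launch at y = 48.1 m, landing at y = 0: 0 = 48.1 + 48.08 t − ½(9.81) t².
Solving 4.905 t² − 48.08 t − 48.1 = 0 gives t = [48.08 + √(48.08² + 4·4.905·48.1)] / 9.810 = 10.7 s.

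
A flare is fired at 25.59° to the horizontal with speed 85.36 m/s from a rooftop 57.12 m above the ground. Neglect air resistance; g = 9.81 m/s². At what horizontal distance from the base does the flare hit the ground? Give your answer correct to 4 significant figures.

680.2 m

Components: v_x = 85.36 cos 25.59° = 76.987 m/s, v_y = 85.36 sin 25.59° = 36.869 m/s.
Vertical: 0 = 57.12 + 36.869 t − ½(9.81) t² ⇒ 4.905 t² − 36.869 t − 57.12 = 0.
t = [36.869 + √(1359.3 + 1120.7)] / 9.810 = 8.8347 s.
Horizontal: R = v_x · t = 76.987 × 8.8347 = 680.2 m.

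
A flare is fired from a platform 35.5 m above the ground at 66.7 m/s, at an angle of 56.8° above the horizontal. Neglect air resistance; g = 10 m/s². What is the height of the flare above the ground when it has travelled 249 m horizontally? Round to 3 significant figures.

v_x = 66.7 cos 56.8° = 36.52 m/s, v_y0 = 66.7 sin 56.8° = 55.81 m/s.
Time to reach x = 249 m: t = x / v_x = 249 / 36.52 = 6.818 s.
y = 35.5 + v_y0 t − ½ g t² = 35.5 + 55.81×6.818 − 5.000×6.818² = 184 m.

184 m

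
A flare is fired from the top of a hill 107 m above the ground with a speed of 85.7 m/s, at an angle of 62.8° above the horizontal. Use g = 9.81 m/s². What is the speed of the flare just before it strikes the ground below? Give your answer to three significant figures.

97.2 m/s

v_x = 85.7 cos 62.8° = 39.17 m/s is unchanged throughout.
For the vertical component, v_y² = v_y0² + 2 g h = (76.22)² + 2×9.81×107 = 7909, so |v_y| = 88.93 m/s.
Impact speed = √(v_x² + v_y²) = √(1534 + 7909) = 97.2 m/s.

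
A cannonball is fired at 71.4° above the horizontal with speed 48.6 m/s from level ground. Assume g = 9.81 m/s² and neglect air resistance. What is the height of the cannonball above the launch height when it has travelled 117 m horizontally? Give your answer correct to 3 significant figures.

68.2 m

v_x = 48.6 cos 71.4° = 15.50 m/s, v_y0 = 48.6 sin 71.4° = 46.06 m/s.
Time to reach x = 117 m: t = x / v_x = 117 / 15.50 = 7.548 s.
y = v_y0 t − ½ g t² = 46.06×7.548 − 4.905×7.548² = 68.2 m.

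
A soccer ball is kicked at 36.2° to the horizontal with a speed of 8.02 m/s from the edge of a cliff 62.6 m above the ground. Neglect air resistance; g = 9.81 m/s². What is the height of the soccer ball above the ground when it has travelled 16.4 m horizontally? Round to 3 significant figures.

v_x = 8.02 cos 36.2° = 6.472 m/s, v_y0 = 8.02 sin 36.2° = 4.737 m/s.
Time to reach x = 16.4 m: t = x / v_x = 16.4 / 6.472 = 2.534 s.
y = 62.6 + v_y0 t − ½ g t² = 62.6 + 4.737×2.534 − 4.905×2.534² = 43.1 m.

43.1 m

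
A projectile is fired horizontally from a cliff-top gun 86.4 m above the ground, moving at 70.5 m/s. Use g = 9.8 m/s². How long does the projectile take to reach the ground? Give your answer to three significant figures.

The horizontal speed doesn't affect the fall. With v_y0 = 0, h = ½ g t².
t = √(2 × 86.4 / 9.8) = √17.63 = 4.20 s.

4.20 s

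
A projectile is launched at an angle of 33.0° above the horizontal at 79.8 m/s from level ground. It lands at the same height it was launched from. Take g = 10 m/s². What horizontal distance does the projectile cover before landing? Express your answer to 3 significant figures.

For level ground, R = v₀² sin(2θ) / g.
sin(2 × 33.0°) = sin 66.00° = 0.9135.
R = (79.8)² × 0.9135 / 10 = 582 m.

582 m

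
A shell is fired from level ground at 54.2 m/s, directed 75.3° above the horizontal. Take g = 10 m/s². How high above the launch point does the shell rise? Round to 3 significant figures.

Vertical component of launch velocity: v_y = 54.2 sin 75.3° = 52.43 m/s.
At the highest point the vertical velocity is zero, so v_y² = 2 g h_max.
h_max = (52.43)² / (2 × 10) = 2749 / 20.00 = 137 m.

137 m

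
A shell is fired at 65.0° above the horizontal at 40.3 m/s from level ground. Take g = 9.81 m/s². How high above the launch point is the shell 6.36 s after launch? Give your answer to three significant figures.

v_y0 = 40.3 sin 65.0° = 36.52 m/s.
y(t) = v_y0 t − ½ g t² = 36.52×6.36 − 4.905×6.36² = 33.9 m.

33.9 m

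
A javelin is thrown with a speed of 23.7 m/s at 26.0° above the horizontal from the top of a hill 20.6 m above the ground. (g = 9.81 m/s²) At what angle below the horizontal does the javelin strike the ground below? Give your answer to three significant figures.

v_x = 23.7 cos 26.0° = 21.30 m/s.
At impact |v_y| = √(v_y0² + 2 g h) = √(10.39² + 2×9.81×20.6) = 22.63 m/s.
Angle below horizontal = arctan(|v_y| / v_x) = arctan(22.63 / 21.30) = 46.7°.

46.7°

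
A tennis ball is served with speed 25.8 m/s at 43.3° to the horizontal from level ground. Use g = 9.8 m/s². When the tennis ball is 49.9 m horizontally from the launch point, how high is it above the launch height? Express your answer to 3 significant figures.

v_x = 25.8 cos 43.3° = 18.78 m/s, v_y0 = 25.8 sin 43.3° = 17.69 m/s.
Time to reach x = 49.9 m: t = x / v_x = 49.9 / 18.78 = 2.657 s.
y = v_y0 t − ½ g t² = 17.69×2.657 − 4.900×2.657² = 12.4 m.

12.4 m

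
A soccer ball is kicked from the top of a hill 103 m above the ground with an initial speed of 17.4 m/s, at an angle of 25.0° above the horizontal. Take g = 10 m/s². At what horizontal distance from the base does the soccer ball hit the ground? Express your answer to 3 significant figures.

84.1 m

Components: v_x = 17.4 cos 25.0° = 15.77 m/s, v_y = 17.4 sin 25.0° = 7.354 m/s.
Vertical: 0 = 103 + 7.354 t − ½(10) t² ⇒ 5.000 t² − 7.354 t − 103 = 0.
t = [7.354 + √(54.08 + 2060)] / 10.00 = 5.333 s.
Horizontal: R = v_x · t = 15.77 × 5.333 = 84.1 m.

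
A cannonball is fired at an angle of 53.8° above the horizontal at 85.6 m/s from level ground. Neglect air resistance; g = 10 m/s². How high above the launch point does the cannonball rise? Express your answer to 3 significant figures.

239 m

Vertical component of launch velocity: v_y = 85.6 sin 53.8° = 69.08 m/s.
At the highest point the vertical velocity is zero, so v_y² = 2 g h_max.
h_max = (69.08)² / (2 × 10) = 4772 / 20.00 = 239 m.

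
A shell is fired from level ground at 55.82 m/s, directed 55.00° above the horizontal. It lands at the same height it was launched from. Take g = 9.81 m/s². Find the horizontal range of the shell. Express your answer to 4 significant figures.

Components: v_x = 55.82 cos 55.00° = 32.017 m/s, v_y = 55.82 sin 55.00° = 45.725 m/s.
Time of flight (same landing height): t = 2 v_y / g = 2 × 45.725 / 9.81 = 9.3221 s.
Range: R = v_x · t = 32.017 × 9.3221 = 298.5 m.

298.5 m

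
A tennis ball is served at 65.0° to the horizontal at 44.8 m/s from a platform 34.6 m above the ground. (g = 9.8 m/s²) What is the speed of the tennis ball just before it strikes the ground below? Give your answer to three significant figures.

51.8 m/s

v_x = 44.8 cos 65.0° = 18.93 m/s is unchanged throughout.
For the vertical component, v_y² = v_y0² + 2 g h = (40.60)² + 2×9.8×34.6 = 2327, so |v_y| = 48.24 m/s.
Impact speed = √(v_x² + v_y²) = √(358.3 + 2327) = 51.8 m/s.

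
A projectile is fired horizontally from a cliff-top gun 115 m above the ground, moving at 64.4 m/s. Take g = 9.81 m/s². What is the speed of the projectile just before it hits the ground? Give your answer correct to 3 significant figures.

Fall time: t = √(2 × 115 / 9.81) = 4.842 s.
At impact: v_x = 64.4 m/s (unchanged), v_y = g t = 9.81 × 4.842 = 47.50 m/s.
Speed = √(v_x² + v_y²) = √(4147 + 2256) = 80.0 m/s.

80.0 m/s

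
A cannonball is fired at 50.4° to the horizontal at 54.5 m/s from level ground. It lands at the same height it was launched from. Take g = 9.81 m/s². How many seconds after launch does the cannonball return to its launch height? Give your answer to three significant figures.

8.56 s

Vertical component: v_y = 54.5 sin 50.4° = 41.99 m/s.
For a projectile landing at launch height, time of flight is t = 2 v_y / g = 2 × 41.99 / 9.81 = 8.56 s.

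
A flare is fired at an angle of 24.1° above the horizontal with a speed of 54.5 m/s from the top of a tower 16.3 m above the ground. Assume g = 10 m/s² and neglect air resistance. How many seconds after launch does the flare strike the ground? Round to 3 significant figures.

5.09 s

Vertical component: v_y = 54.5 sin 24.1° = 22.25 m/s.
Taking up as positive with launch at y = 16.3 m, landing at y = 0: 0 = 16.3 + 22.25 t − ½(10) t².
Solving 5.000 t² − 22.25 t − 16.3 = 0 gives t = [22.25 + √(22.25² + 4·5.000·16.3)] / 10.00 = 5.09 s.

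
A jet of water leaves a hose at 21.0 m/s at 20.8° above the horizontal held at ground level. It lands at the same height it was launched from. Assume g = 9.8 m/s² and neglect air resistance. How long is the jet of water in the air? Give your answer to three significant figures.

Vertical component: v_y = 21.0 sin 20.8° = 7.457 m/s.
For a projectile landing at launch height, time of flight is t = 2 v_y / g = 2 × 7.457 / 9.8 = 1.52 s.

1.52 s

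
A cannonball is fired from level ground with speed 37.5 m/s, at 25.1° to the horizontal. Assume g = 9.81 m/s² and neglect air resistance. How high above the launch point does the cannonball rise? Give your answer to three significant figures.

Vertical component of launch velocity: v_y = 37.5 sin 25.1° = 15.91 m/s.
At the highest point the vertical velocity is zero, so v_y² = 2 g h_max.
h_max = (15.91)² / (2 × 9.81) = 253.1 / 19.62 = 12.9 m.

12.9 m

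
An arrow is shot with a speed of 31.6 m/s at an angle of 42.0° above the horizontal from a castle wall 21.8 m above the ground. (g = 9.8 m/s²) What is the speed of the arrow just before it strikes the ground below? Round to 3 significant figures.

37.8 m/s

v_x = 31.6 cos 42.0° = 23.48 m/s is unchanged throughout.
For the vertical component, v_y² = v_y0² + 2 g h = (21.14)² + 2×9.8×21.8 = 874.2, so |v_y| = 29.57 m/s.
Impact speed = √(v_x² + v_y²) = √(551.3 + 874.2) = 37.8 m/s.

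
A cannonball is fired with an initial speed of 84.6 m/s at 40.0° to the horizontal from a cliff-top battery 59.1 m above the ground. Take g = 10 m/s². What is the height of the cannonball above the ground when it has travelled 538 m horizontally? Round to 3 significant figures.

166 m

v_x = 84.6 cos 40.0° = 64.81 m/s, v_y0 = 84.6 sin 40.0° = 54.38 m/s.
Time to reach x = 538 m: t = x / v_x = 538 / 64.81 = 8.301 s.
y = 59.1 + v_y0 t − ½ g t² = 59.1 + 54.38×8.301 − 5.000×8.301² = 166 m.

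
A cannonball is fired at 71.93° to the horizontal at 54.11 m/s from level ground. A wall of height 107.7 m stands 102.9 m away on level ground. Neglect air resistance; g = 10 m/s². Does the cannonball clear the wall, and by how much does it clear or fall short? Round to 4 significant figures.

Yes — it clears the wall by 19.74 m.

v_x = 54.11 cos 71.93° = 16.784 m/s; v_y0 = 54.11 sin 71.93° = 51.441 m/s.
Time to reach the wall: t = 102.9 / 16.784 = 6.1308 s.
Height at that point: y = 51.441×6.1308 − 5.000×6.1308² = 127.44 m.
That is 127.44 − 107.7 = 19.74 m above the top of the wall, so the cannonball clears it.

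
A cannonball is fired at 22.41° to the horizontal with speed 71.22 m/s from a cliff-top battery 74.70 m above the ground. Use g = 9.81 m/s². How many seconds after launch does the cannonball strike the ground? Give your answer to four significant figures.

7.552 s

Vertical component: v_y = 71.22 sin 22.41° = 27.151 m/s.
Taking up as positive with launch at y = 74.70 m, landing at y = 0: 0 = 74.70 + 27.151 t − ½(9.81) t².
Solving 4.905 t² − 27.151 t − 74.70 = 0 gives t = [27.151 + √(27.151² + 4·4.905·74.70)] / 9.810 = 7.552 s.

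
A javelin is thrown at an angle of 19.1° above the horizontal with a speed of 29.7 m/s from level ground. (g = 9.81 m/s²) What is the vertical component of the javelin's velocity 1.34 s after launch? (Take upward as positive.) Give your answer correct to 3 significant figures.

-3.43 m/s

Initial vertical component: v_y0 = 29.7 sin 19.1° = 9.718 m/s.
v_y(t) = v_y0 − g t = 9.718 − 9.81 × 1.34 = -3.43 m/s.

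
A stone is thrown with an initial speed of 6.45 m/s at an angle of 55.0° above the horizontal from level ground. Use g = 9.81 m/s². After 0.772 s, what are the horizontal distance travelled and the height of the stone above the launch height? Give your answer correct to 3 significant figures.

x = 2.86 m, y = 1.16 m

v_x = 6.45 cos 55.0° = 3.700 m/s; v_y0 = 6.45 sin 55.0° = 5.284 m/s.
x = v_x t = 3.700 × 0.772 = 2.86 m.
y = v_y0 t − ½ g t² = 5.284×0.772 − 4.905×0.772² = 1.16 m.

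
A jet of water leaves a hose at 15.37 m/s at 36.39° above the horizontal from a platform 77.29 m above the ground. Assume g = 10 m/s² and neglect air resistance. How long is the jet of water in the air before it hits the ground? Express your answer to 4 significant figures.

Vertical component: v_y = 15.37 sin 36.39° = 9.1187 m/s.
Taking up as positive with launch at y = 77.29 m, landing at y = 0: 0 = 77.29 + 9.1187 t − ½(10) t².
Solving 5.000 t² − 9.1187 t − 77.29 = 0 gives t = [9.1187 + √(9.1187² + 4·5.000·77.29)] / 10.00 = 4.948 s.

4.948 s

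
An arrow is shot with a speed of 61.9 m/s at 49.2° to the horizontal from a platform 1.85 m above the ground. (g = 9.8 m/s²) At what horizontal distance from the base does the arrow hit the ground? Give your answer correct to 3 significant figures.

388 m

Components: v_x = 61.9 cos 49.2° = 40.45 m/s, v_y = 61.9 sin 49.2° = 46.86 m/s.
Vertical: 0 = 1.85 + 46.86 t − ½(9.8) t² ⇒ 4.900 t² − 46.86 t − 1.85 = 0.
t = [46.86 + √(2196 + 36.26)] / 9.800 = 9.603 s.
Horizontal: R = v_x · t = 40.45 × 9.603 = 388 m.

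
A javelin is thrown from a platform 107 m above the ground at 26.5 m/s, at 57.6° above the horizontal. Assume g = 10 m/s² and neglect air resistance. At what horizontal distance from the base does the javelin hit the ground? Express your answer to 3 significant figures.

105 m

Components: v_x = 26.5 cos 57.6° = 14.20 m/s, v_y = 26.5 sin 57.6° = 22.37 m/s.
Vertical: 0 = 107 + 22.37 t − ½(10) t² ⇒ 5.000 t² − 22.37 t − 107 = 0.
t = [22.37 + √(500.4 + 2140)] / 10.00 = 7.375 s.
Horizontal: R = v_x · t = 14.20 × 7.375 = 105 m.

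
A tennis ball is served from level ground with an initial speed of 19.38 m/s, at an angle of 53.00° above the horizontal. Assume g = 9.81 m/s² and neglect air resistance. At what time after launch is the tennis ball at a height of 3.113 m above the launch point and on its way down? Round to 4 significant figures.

2.940 s

v_y0 = 19.38 sin 53.00° = 15.478 m/s.
Set y = v_y0 t − ½ g t² = 3.113: 4.905 t² − 15.478 t + 3.113 = 0.
t = [15.478 ± √(239.57 − 61.077)] / 9.81 = (15.478 ± 13.360) / 9.81, giving t = 0.2159 s or t = 2.940 s.
On the way down corresponds to the larger root: t = 2.940 s.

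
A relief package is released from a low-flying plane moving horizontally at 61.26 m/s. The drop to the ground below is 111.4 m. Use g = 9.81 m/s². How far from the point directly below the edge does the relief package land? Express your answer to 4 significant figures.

291.9 m

Initial vertical velocity is zero, so the fall time comes from h = ½ g t²: t = √(2 × 111.4 / 9.81) = 4.7657 s.
Horizontal motion is uniform at 61.26 m/s, so x = 61.26 × 4.7657 = 291.9 m.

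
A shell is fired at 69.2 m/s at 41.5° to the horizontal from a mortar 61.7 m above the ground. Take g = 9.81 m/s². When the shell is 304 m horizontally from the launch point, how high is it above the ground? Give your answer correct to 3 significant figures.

v_x = 69.2 cos 41.5° = 51.83 m/s, v_y0 = 69.2 sin 41.5° = 45.85 m/s.
Time to reach x = 304 m: t = x / v_x = 304 / 51.83 = 5.865 s.
y = 61.7 + v_y0 t − ½ g t² = 61.7 + 45.85×5.865 − 4.905×5.865² = 162 m.

162 m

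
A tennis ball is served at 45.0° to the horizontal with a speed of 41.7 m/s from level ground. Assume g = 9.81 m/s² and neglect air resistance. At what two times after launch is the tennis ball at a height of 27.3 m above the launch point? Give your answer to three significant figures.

1.14 s and 4.87 s

v_y0 = 41.7 sin 45.0° = 29.49 m/s.
Set y = v_y0 t − ½ g t² = 27.3: 4.905 t² − 29.49 t + 27.3 = 0.
t = [29.49 ± √(869.7 − 535.6)] / 9.81 = (29.49 ± 18.28) / 9.81, giving t = 1.14 s or t = 4.87 s.
So the tennis ball is at 27.3 m at t = 1.14 s (rising) and t = 4.87 s (falling).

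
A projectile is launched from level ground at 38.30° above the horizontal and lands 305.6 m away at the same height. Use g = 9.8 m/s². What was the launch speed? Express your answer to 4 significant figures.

55.49 m/s

On level ground, R = v₀² sin(2θ) / g, so v₀ = √(R g / sin 2θ).
sin(2 × 38.30°) = 0.9728.
v₀ = √(305.6 × 9.8 / 0.9728) = √3078.6 = 55.49 m/s.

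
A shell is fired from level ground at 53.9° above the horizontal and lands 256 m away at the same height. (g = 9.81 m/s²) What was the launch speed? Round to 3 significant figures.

51.4 m/s

On level ground, R = v₀² sin(2θ) / g, so v₀ = √(R g / sin 2θ).
sin(2 × 53.9°) = 0.9521.
v₀ = √(256 × 9.81 / 0.9521) = √2638 = 51.4 m/s.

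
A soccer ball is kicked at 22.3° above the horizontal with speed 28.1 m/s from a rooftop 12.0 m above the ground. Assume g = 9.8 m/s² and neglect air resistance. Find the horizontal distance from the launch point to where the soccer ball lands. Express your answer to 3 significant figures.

Components: v_x = 28.1 cos 22.3° = 26.00 m/s, v_y = 28.1 sin 22.3° = 10.66 m/s.
Vertical: 0 = 12.0 + 10.66 t − ½(9.8) t² ⇒ 4.900 t² − 10.66 t − 12.0 = 0.
t = [10.66 + √(113.6 + 235.2)] / 9.800 = 2.993 s.
Horizontal: R = v_x · t = 26.00 × 2.993 = 77.8 m.

77.8 m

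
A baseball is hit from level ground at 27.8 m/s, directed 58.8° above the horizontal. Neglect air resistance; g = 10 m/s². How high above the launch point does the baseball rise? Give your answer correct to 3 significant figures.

28.3 m

Vertical component of launch velocity: v_y = 27.8 sin 58.8° = 23.78 m/s.
At the highest point the vertical velocity is zero, so v_y² = 2 g h_max.
h_max = (23.78)² / (2 × 10) = 565.5 / 20.00 = 28.3 m.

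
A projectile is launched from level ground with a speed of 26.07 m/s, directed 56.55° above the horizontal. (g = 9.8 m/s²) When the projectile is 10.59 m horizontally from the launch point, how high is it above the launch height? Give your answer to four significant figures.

v_x = 26.07 cos 56.55° = 14.370 m/s, v_y0 = 26.07 sin 56.55° = 21.752 m/s.
Time to reach x = 10.59 m: t = x / v_x = 10.59 / 14.370 = 0.73695 s.
y = v_y0 t − ½ g t² = 21.752×0.73695 − 4.900×0.73695² = 13.37 m.

13.37 m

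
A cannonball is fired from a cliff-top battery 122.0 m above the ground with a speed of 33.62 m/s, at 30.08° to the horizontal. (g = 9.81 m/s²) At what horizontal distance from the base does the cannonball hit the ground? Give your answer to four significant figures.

Components: v_x = 33.62 cos 30.08° = 29.092 m/s, v_y = 33.62 sin 30.08° = 16.851 m/s.
Vertical: 0 = 122.0 + 16.851 t − ½(9.81) t² ⇒ 4.905 t² − 16.851 t − 122.0 = 0.
t = [16.851 + √(283.96 + 2393.6)] / 9.810 = 6.9925 s.
Horizontal: R = v_x · t = 29.092 × 6.9925 = 203.4 m.

203.4 m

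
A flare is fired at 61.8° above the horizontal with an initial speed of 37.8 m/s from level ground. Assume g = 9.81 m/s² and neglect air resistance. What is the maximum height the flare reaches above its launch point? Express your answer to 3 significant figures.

Vertical component of launch velocity: v_y = 37.8 sin 61.8° = 33.31 m/s.
At the highest point the vertical velocity is zero, so v_y² = 2 g h_max.
h_max = (33.31)² / (2 × 9.81) = 1110 / 19.62 = 56.6 m.

56.6 m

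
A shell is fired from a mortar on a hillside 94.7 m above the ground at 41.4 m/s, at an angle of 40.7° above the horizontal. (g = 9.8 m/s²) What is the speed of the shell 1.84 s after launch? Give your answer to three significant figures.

v_x = 41.4 cos 40.7° = 31.39 m/s (constant).
v_y(t) = 41.4 sin 40.7° − g t = 27.00 − 9.8 × 1.84 = 8.968 m/s.
Speed = √(v_x² + v_y²) = √(985.3 + 80.43) = 32.6 m/s.

32.6 m/s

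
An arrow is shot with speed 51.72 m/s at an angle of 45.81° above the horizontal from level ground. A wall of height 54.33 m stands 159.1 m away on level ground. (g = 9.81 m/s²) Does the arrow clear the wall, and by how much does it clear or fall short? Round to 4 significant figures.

v_x = 51.72 cos 45.81° = 36.051 m/s; v_y0 = 51.72 sin 45.81° = 37.085 m/s.
Time to reach the wall: t = 159.1 / 36.051 = 4.4132 s.
Height at that point: y = 37.085×4.4132 − 4.905×4.4132² = 68.132 m.
That is 68.132 − 54.33 = 13.80 m above the top of the wall, so the arrow clears it.

Yes — it clears the wall by 13.80 m.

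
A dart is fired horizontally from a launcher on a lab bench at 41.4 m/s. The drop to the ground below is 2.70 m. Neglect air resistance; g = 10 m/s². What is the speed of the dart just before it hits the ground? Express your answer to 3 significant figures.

42.0 m/s

Fall time: t = √(2 × 2.70 / 10) = 0.7348 s.
At impact: v_x = 41.4 m/s (unchanged), v_y = g t = 10 × 0.7348 = 7.348 m/s.
Speed = √(v_x² + v_y²) = √(1714 + 53.99) = 42.0 m/s.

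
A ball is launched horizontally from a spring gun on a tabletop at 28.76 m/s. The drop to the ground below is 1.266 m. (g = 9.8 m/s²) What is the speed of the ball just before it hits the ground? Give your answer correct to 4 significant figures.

Fall time: t = √(2 × 1.266 / 9.8) = 0.50830 s.
At impact: v_x = 28.76 m/s (unchanged), v_y = g t = 9.8 × 0.50830 = 4.9813 m/s.
Speed = √(v_x² + v_y²) = √(827.14 + 24.813) = 29.19 m/s.

29.19 m/s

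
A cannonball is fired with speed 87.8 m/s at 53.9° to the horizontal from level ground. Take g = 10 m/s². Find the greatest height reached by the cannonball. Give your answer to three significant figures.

Vertical component of launch velocity: v_y = 87.8 sin 53.9° = 70.94 m/s.
At the highest point the vertical velocity is zero, so v_y² = 2 g h_max.
h_max = (70.94)² / (2 × 10) = 5032 / 20.00 = 252 m.

252 m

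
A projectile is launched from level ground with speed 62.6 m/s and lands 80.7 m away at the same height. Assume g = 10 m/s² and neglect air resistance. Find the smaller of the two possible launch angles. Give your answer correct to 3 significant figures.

5.94°

Level-ground range: R = v₀² sin(2θ)/g ⇒ sin 2θ = R g / v₀² = 80.7×10/62.6² = 0.2059.
2θ = arcsin(0.2059) = 11.88° or 180° − 11.88° = 168.12°.
So θ = 5.94° or θ = 84.1°.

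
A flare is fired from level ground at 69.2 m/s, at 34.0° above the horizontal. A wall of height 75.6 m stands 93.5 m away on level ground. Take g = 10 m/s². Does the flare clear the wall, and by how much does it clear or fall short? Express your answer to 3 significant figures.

v_x = 69.2 cos 34.0° = 57.37 m/s; v_y0 = 69.2 sin 34.0° = 38.70 m/s.
Time to reach the wall: t = 93.5 / 57.37 = 1.630 s.
Height at that point: y = 38.70×1.630 − 5.000×1.630² = 49.80 m.
That is 75.6 − 49.80 = 25.8 m below the top of the wall, so the flare does not clear it.

No — it falls 25.8 m short of clearing the wall.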